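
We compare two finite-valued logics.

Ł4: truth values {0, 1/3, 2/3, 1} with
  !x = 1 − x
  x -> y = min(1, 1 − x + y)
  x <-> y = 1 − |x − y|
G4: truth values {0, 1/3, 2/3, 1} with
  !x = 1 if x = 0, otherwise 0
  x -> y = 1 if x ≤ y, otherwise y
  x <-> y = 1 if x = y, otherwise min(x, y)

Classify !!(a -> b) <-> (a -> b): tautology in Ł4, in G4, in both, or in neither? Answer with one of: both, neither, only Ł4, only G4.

In Ł4: every assignment gives 1 — tautology.
In G4: at a = 2/3, b = 1/3 the value is 1/3 — not a tautology.

only Ł4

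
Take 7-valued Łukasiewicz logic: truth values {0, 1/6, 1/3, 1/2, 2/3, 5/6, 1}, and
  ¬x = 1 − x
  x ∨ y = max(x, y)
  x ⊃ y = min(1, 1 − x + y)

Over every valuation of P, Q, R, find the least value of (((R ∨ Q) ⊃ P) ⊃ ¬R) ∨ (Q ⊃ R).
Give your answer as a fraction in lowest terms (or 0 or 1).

Take P = 1, Q = 1, R = 1/2:
R ∨ Q = 1/2 ∨ 1 = 1
(R ∨ Q) ⊃ P = 1 ⊃ 1 = 1
¬R = ¬1/2 = 1/2
((R ∨ Q) ⊃ P) ⊃ ¬R = 1 ⊃ 1/2 = 1/2
Q ⊃ R = 1 ⊃ 1/2 = 1/2
(((R ∨ Q) ⊃ P) ⊃ ¬R) ∨ (Q ⊃ R) = 1/2 ∨ 1/2 = 1/2
No assignment yields a value below 1/2, so this is the minimum.

1/2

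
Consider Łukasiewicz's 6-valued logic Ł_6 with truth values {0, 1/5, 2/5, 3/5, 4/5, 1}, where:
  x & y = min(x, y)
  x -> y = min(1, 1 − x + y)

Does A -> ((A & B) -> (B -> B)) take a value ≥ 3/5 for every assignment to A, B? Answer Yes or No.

Yes

At A = 1, B = 2/5, for instance:
A & B = 1 & 2/5 = 2/5
B -> B = 2/5 -> 2/5 = 1
(A & B) -> (B -> B) = 2/5 -> 1 = 1
A -> ((A & B) -> (B -> B)) = 1 -> 1 = 1
and checking the remaining 35 assignments likewise gives ≥ 3/5 in every case.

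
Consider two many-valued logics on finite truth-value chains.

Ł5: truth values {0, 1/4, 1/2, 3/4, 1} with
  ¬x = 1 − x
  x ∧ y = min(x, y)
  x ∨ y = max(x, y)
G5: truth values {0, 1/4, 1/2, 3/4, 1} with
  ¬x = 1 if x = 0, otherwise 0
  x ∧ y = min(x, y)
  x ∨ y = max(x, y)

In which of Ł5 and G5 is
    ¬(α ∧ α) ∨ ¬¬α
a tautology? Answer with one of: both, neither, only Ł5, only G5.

only G5

In Ł5: at α = 1/4 the value is 3/4 — not a tautology.
In G5: every assignment gives 1 — tautology.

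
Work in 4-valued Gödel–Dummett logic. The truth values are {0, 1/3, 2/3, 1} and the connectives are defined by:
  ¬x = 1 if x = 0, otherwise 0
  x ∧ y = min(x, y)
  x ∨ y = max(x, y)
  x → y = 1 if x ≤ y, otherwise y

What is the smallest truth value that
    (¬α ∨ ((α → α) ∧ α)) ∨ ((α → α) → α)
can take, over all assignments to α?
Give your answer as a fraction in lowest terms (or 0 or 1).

Take α = 1/3:
¬α = ¬1/3 = 0
α → α = 1/3 → 1/3 = 1
(α → α) ∧ α = 1 ∧ 1/3 = 1/3
¬α ∨ ((α → α) ∧ α) = 0 ∨ 1/3 = 1/3
α → α = 1/3 → 1/3 = 1
(α → α) → α = 1 → 1/3 = 1/3
(¬α ∨ ((α → α) ∧ α)) ∨ ((α → α) → α) = 1/3 ∨ 1/3 = 1/3
No assignment yields a value below 1/3, so this is the minimum.

1/3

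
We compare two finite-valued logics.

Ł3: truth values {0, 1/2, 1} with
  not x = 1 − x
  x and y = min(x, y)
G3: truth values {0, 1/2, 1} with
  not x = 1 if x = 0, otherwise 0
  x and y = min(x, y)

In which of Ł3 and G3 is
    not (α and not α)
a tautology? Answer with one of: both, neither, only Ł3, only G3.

only G3

In Ł3: at α = 1/2 the value is 1/2 — not a tautology.
In G3: every assignment gives 1 — tautology.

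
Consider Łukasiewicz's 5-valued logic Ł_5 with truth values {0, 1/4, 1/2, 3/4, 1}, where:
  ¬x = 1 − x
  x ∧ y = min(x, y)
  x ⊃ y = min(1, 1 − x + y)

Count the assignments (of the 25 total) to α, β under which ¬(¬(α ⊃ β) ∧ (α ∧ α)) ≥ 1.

15

value 1: 15 assignments (counts)
value 3/4: 4 assignments
value 1/2: 3 assignments
value 1/4: 2 assignments
value 0: 1 assignment
So 15 of the 25 assignments meet the threshold.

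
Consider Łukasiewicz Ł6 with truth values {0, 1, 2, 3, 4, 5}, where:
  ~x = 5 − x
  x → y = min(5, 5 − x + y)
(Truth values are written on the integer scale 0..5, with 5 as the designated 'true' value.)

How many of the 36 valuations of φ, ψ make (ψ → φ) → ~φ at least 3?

20

value 5: 12 assignments (counts)
value 4: 4 assignments (counts)
value 3: 4 assignments (counts)
value 2: 5 assignments
value 1: 5 assignments
value 0: 6 assignments
So 20 of the 36 assignments meet the threshold.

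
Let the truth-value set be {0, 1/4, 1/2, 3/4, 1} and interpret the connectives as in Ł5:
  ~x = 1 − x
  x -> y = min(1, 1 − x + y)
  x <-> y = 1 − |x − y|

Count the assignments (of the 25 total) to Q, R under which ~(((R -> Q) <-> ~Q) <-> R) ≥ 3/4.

value 1: 3 assignments (counts)
value 3/4: 2 assignments (counts)
value 1/2: 9 assignments
value 1/4: 4 assignments
value 0: 7 assignments
So 5 of the 25 assignments meet the threshold.

5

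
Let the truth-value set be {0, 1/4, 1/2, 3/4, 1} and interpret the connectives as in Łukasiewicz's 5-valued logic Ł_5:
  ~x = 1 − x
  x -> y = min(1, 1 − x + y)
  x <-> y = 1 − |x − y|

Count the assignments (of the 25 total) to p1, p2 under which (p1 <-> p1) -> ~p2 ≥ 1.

value 1: 5 assignments (counts)
value 3/4: 5 assignments
value 1/2: 5 assignments
value 1/4: 5 assignments
value 0: 5 assignments
So 5 of the 25 assignments meet the threshold.

5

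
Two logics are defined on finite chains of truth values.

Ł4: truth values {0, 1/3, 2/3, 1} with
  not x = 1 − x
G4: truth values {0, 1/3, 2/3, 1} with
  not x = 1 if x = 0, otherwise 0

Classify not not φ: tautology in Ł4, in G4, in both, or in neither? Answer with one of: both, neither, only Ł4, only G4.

In Ł4: at φ = 0 the value is 0 — not a tautology.
In G4: at φ = 0 the value is 0 — not a tautology.

neither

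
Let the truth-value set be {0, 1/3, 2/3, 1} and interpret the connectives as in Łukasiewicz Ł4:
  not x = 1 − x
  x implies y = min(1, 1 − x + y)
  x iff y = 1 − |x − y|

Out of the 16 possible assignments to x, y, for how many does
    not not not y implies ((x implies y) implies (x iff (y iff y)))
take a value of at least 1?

x = 0, y = 0 ↦ 0  <
x = 0, y = 1/3 ↦ 1/3  <
x = 0, y = 2/3 ↦ 2/3  <
x = 0, y = 1 ↦ 1  ≥
x = 1/3, y = 0 ↦ 2/3  <
x = 1/3, y = 1/3 ↦ 2/3  <
x = 1/3, y = 2/3 ↦ 1  ≥
x = 1/3, y = 1 ↦ 1  ≥
x = 2/3, y = 0 ↦ 1  ≥
x = 2/3, y = 1/3 ↦ 1  ≥
x = 2/3, y = 2/3 ↦ 1  ≥
x = 2/3, y = 1 ↦ 1  ≥
x = 1, y = 0 ↦ 1  ≥
x = 1, y = 1/3 ↦ 1  ≥
x = 1, y = 2/3 ↦ 1  ≥
x = 1, y = 1 ↦ 1  ≥
So 11 of the 16 assignments meet the threshold.

11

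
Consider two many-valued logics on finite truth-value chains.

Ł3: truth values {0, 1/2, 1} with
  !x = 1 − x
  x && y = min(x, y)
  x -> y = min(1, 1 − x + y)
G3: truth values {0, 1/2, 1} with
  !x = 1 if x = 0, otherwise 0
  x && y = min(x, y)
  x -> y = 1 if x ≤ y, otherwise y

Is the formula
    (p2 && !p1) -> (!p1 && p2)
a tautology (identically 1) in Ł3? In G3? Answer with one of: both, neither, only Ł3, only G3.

both

In Ł3: every assignment gives 1 — tautology.
In G3: every assignment gives 1 — tautology.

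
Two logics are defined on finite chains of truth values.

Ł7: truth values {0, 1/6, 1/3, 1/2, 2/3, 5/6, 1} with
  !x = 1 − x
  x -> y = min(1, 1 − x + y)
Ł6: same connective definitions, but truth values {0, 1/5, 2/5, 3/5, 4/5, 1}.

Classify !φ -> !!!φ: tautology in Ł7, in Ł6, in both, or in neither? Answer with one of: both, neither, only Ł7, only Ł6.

both

In Ł7: every assignment gives 1 — tautology.
In Ł6: every assignment gives 1 — tautology.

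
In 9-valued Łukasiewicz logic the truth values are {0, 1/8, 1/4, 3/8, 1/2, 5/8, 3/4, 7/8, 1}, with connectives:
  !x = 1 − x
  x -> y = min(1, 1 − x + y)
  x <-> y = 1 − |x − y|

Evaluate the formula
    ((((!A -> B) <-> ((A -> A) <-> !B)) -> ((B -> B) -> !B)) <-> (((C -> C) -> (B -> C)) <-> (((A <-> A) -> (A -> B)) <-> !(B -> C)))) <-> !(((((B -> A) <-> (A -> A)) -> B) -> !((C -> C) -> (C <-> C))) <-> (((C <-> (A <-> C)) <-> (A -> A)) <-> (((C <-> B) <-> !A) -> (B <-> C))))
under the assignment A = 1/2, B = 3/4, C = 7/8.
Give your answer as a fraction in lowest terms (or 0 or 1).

1/4

!A = !1/2 = 1/2
!A -> B = 1/2 -> 3/4 = 1
A -> A = 1/2 -> 1/2 = 1
!B = !3/4 = 1/4
(A -> A) <-> !B = 1 <-> 1/4 = 1/4
(!A -> B) <-> ((A -> A) <-> !B) = 1 <-> 1/4 = 1/4
B -> B = 3/4 -> 3/4 = 1
!B = !3/4 = 1/4
(B -> B) -> !B = 1 -> 1/4 = 1/4
((!A -> B) <-> ((A -> A) <-> !B)) -> ((B -> B) -> !B) = 1/4 -> 1/4 = 1
C -> C = 7/8 -> 7/8 = 1
B -> C = 3/4 -> 7/8 = 1
(C -> C) -> (B -> C) = 1 -> 1 = 1
A <-> A = 1/2 <-> 1/2 = 1
A -> B = 1/2 -> 3/4 = 1
(A <-> A) -> (A -> B) = 1 -> 1 = 1
B -> C = 3/4 -> 7/8 = 1
!(B -> C) = !1 = 0
((A <-> A) -> (A -> B)) <-> !(B -> C) = 1 <-> 0 = 0
((C -> C) -> (B -> C)) <-> (((A <-> A) -> (A -> B)) <-> !(B -> C)) = 1 <-> 0 = 0
(((!A -> B) <-> ((A -> A) <-> !B)) -> ((B -> B) -> !B)) <-> (((C -> C) -> (B -> C)) <-> (((A <-> A) -> (A -> B)) <-> !(B -> C))) = 1 <-> 0 = 0
B -> A = 3/4 -> 1/2 = 3/4
A -> A = 1/2 -> 1/2 = 1
(B -> A) <-> (A -> A) = 3/4 <-> 1 = 3/4
((B -> A) <-> (A -> A)) -> B = 3/4 -> 3/4 = 1
C -> C = 7/8 -> 7/8 = 1
C <-> C = 7/8 <-> 7/8 = 1
(C -> C) -> (C <-> C) = 1 -> 1 = 1
!((C -> C) -> (C <-> C)) = !1 = 0
(((B -> A) <-> (A -> A)) -> B) -> !((C -> C) -> (C <-> C)) = 1 -> 0 = 0
A <-> C = 1/2 <-> 7/8 = 5/8
C <-> (A <-> C) = 7/8 <-> 5/8 = 3/4
A -> A = 1/2 -> 1/2 = 1
(C <-> (A <-> C)) <-> (A -> A) = 3/4 <-> 1 = 3/4
C <-> B = 7/8 <-> 3/4 = 7/8
!A = !1/2 = 1/2
(C <-> B) <-> !A = 7/8 <-> 1/2 = 5/8
B <-> C = 3/4 <-> 7/8 = 7/8
((C <-> B) <-> !A) -> (B <-> C) = 5/8 -> 7/8 = 1
((C <-> (A <-> C)) <-> (A -> A)) <-> (((C <-> B) <-> !A) -> (B <-> C)) = 3/4 <-> 1 = 3/4
((((B -> A) <-> (A -> A)) -> B) -> !((C -> C) -> (C <-> C))) <-> (((C <-> (A <-> C)) <-> (A -> A)) <-> (((C <-> B) <-> !A) -> (B <-> C))) = 0 <-> 3/4 = 1/4
!(((((B -> A) <-> (A -> A)) -> B) -> !((C -> C) -> (C <-> C))) <-> (((C <-> (A <-> C)) <-> (A -> A)) <-> (((C <-> B) <-> !A) -> (B <-> C)))) = !1/4 = 3/4
((((!A -> B) <-> ((A -> A) <-> !B)) -> ((B -> B) -> !B)) <-> (((C -> C) -> (B -> C)) <-> (((A <-> A) -> (A -> B)) <-> !(B -> C)))) <-> !(((((B -> A) <-> (A -> A)) -> B) -> !((C -> C) -> (C <-> C))) <-> (((C <-> (A <-> C)) <-> (A -> A)) <-> (((C <-> B) <-> !A) -> (B <-> C)))) = 0 <-> 3/4 = 1/4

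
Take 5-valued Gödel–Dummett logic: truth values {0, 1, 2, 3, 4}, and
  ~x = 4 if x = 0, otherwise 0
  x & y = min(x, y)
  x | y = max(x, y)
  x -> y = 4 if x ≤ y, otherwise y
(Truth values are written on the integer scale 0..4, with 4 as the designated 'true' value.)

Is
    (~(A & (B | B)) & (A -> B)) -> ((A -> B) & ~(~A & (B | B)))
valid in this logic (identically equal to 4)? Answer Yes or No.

Counterexample: take A = 0, B = 1.
B | B = 1 | 1 = 1
A & (B | B) = 0 & 1 = 0
~(A & (B | B)) = ~0 = 4
A -> B = 0 -> 1 = 4
~(A & (B | B)) & (A -> B) = 4 & 4 = 4
A -> B = 0 -> 1 = 4
~A = ~0 = 4
B | B = 1 | 1 = 1
~A & (B | B) = 4 & 1 = 1
~(~A & (B | B)) = ~1 = 0
(A -> B) & ~(~A & (B | B)) = 4 & 0 = 0
(~(A & (B | B)) & (A -> B)) -> ((A -> B) & ~(~A & (B | B))) = 4 -> 0 = 0
This gives 0 ≠ 4.

No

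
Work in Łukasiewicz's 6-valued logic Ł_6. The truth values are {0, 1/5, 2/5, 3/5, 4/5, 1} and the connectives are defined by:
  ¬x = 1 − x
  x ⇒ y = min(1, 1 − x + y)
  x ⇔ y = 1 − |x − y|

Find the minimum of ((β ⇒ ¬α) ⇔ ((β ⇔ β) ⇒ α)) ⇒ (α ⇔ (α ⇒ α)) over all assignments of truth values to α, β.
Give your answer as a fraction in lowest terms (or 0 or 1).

Take α = 2/5, β = 1:
¬α = ¬2/5 = 3/5
β ⇒ ¬α = 1 ⇒ 3/5 = 3/5
β ⇔ β = 1 ⇔ 1 = 1
(β ⇔ β) ⇒ α = 1 ⇒ 2/5 = 2/5
(β ⇒ ¬α) ⇔ ((β ⇔ β) ⇒ α) = 3/5 ⇔ 2/5 = 4/5
α ⇒ α = 2/5 ⇒ 2/5 = 1
α ⇔ (α ⇒ α) = 2/5 ⇔ 1 = 2/5
((β ⇒ ¬α) ⇔ ((β ⇔ β) ⇒ α)) ⇒ (α ⇔ (α ⇒ α)) = 4/5 ⇒ 2/5 = 3/5
No assignment yields a value below 3/5, so this is the minimum.

3/5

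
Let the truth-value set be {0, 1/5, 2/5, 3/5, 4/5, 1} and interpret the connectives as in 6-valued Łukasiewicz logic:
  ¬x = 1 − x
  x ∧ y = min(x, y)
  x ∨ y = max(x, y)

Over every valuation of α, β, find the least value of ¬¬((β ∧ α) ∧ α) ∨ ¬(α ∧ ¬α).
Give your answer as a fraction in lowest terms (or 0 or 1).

Take α = 2/5, β = 0:
β ∧ α = 0 ∧ 2/5 = 0
(β ∧ α) ∧ α = 0 ∧ 2/5 = 0
¬((β ∧ α) ∧ α) = ¬0 = 1
¬¬((β ∧ α) ∧ α) = ¬1 = 0
¬α = ¬2/5 = 3/5
α ∧ ¬α = 2/5 ∧ 3/5 = 2/5
¬(α ∧ ¬α) = ¬2/5 = 3/5
¬¬((β ∧ α) ∧ α) ∨ ¬(α ∧ ¬α) = 0 ∨ 3/5 = 3/5
No assignment yields a value below 3/5, so this is the minimum.

3/5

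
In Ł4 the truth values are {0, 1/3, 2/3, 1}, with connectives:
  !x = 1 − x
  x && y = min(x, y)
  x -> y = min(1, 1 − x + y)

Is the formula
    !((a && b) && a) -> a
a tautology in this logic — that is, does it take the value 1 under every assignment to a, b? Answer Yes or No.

No

Counterexample: take a = 0, b = 0.
a && b = 0 && 0 = 0
(a && b) && a = 0 && 0 = 0
!((a && b) && a) = !0 = 1
!((a && b) && a) -> a = 1 -> 0 = 0
This gives 0 ≠ 1.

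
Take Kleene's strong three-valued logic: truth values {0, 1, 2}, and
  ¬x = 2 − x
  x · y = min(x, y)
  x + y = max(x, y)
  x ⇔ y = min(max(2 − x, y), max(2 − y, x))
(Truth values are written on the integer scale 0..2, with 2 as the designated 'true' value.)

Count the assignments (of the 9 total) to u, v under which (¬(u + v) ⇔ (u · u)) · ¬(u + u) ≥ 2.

1

u = 0, v = 0 ↦ 0  <
u = 0, v = 1 ↦ 1  <
u = 0, v = 2 ↦ 2  ≥
u = 1, v = 0 ↦ 1  <
u = 1, v = 1 ↦ 1  <
u = 1, v = 2 ↦ 1  <
u = 2, v = 0 ↦ 0  <
u = 2, v = 1 ↦ 0  <
u = 2, v = 2 ↦ 0  <
So 1 of the 9 assignments meets the threshold.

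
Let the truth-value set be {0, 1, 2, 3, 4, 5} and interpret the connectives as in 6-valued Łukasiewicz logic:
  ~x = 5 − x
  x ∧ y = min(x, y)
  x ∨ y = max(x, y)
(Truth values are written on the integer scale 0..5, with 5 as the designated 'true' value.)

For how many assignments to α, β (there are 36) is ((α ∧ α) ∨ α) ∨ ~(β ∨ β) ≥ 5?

value 5: 11 assignments (counts)
value 4: 9 assignments
value 3: 7 assignments
value 2: 5 assignments
value 1: 3 assignments
value 0: 1 assignment
So 11 of the 36 assignments meet the threshold.

11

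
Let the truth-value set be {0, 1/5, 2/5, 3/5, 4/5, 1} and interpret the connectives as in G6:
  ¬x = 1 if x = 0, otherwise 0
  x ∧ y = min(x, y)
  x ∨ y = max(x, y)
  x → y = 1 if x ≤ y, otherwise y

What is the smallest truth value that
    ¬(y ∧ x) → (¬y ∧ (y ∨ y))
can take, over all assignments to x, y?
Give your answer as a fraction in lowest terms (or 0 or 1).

0

Take x = 0, y = 0:
y ∧ x = 0 ∧ 0 = 0
¬(y ∧ x) = ¬0 = 1
¬y = ¬0 = 1
y ∨ y = 0 ∨ 0 = 0
¬y ∧ (y ∨ y) = 1 ∧ 0 = 0
¬(y ∧ x) → (¬y ∧ (y ∨ y)) = 1 → 0 = 0
No assignment yields a value below 0, so this is the minimum.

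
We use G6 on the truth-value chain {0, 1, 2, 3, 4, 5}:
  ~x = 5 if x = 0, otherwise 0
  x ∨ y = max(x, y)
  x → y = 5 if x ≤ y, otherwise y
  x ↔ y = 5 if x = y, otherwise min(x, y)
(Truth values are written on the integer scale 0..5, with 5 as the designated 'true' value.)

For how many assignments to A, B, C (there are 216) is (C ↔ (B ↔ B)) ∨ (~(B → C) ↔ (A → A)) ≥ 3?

value 5: 66 assignments (counts)
value 4: 36 assignments (counts)
value 3: 36 assignments (counts)
value 2: 36 assignments
value 1: 36 assignments
value 0: 6 assignments
So 138 of the 216 assignments meet the threshold.

138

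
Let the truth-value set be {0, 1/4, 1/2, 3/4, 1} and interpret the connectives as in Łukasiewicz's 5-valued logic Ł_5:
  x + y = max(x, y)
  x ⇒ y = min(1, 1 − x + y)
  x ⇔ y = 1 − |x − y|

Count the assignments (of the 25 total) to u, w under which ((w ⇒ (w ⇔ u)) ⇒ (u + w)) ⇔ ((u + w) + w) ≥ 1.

value 1: 23 assignments (counts)
value 3/4: 2 assignments
So 23 of the 25 assignments meet the threshold.

23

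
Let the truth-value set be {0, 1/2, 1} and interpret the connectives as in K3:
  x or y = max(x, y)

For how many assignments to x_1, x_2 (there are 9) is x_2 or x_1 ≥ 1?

x_1 = 0, x_2 = 0 ↦ 0  <
x_1 = 0, x_2 = 1/2 ↦ 1/2  <
x_1 = 0, x_2 = 1 ↦ 1  ≥
x_1 = 1/2, x_2 = 0 ↦ 1/2  <
x_1 = 1/2, x_2 = 1/2 ↦ 1/2  <
x_1 = 1/2, x_2 = 1 ↦ 1  ≥
x_1 = 1, x_2 = 0 ↦ 1  ≥
x_1 = 1, x_2 = 1/2 ↦ 1  ≥
x_1 = 1, x_2 = 1 ↦ 1  ≥
So 5 of the 9 assignments meet the threshold.

5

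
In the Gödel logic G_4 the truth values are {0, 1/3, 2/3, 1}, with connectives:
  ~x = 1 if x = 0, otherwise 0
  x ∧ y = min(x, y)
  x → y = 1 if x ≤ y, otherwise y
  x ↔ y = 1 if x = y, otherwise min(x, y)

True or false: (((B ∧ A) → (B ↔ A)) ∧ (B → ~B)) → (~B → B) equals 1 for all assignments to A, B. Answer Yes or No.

No

Counterexample: take A = 0, B = 0.
B ∧ A = 0 ∧ 0 = 0
B ↔ A = 0 ↔ 0 = 1
(B ∧ A) → (B ↔ A) = 0 → 1 = 1
~B = ~0 = 1
B → ~B = 0 → 1 = 1
((B ∧ A) → (B ↔ A)) ∧ (B → ~B) = 1 ∧ 1 = 1
~B = ~0 = 1
~B → B = 1 → 0 = 0
(((B ∧ A) → (B ↔ A)) ∧ (B → ~B)) → (~B → B) = 1 → 0 = 0
This gives 0 ≠ 1.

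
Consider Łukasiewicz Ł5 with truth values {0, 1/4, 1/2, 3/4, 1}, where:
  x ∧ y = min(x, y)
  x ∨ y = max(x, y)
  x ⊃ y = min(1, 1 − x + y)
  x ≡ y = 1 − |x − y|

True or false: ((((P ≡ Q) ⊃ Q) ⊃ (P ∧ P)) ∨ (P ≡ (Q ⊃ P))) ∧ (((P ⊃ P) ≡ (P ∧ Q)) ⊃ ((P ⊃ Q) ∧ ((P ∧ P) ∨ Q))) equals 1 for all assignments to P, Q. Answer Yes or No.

No

Counterexample: take P = 0, Q = 1/4.
P ≡ Q = 0 ≡ 1/4 = 3/4
(P ≡ Q) ⊃ Q = 3/4 ⊃ 1/4 = 1/2
P ∧ P = 0 ∧ 0 = 0
((P ≡ Q) ⊃ Q) ⊃ (P ∧ P) = 1/2 ⊃ 0 = 1/2
Q ⊃ P = 1/4 ⊃ 0 = 3/4
P ≡ (Q ⊃ P) = 0 ≡ 3/4 = 1/4
(((P ≡ Q) ⊃ Q) ⊃ (P ∧ P)) ∨ (P ≡ (Q ⊃ P)) = 1/2 ∨ 1/4 = 1/2
P ⊃ P = 0 ⊃ 0 = 1
P ∧ Q = 0 ∧ 1/4 = 0
(P ⊃ P) ≡ (P ∧ Q) = 1 ≡ 0 = 0
P ⊃ Q = 0 ⊃ 1/4 = 1
P ∧ P = 0 ∧ 0 = 0
(P ∧ P) ∨ Q = 0 ∨ 1/4 = 1/4
(P ⊃ Q) ∧ ((P ∧ P) ∨ Q) = 1 ∧ 1/4 = 1/4
((P ⊃ P) ≡ (P ∧ Q)) ⊃ ((P ⊃ Q) ∧ ((P ∧ P) ∨ Q)) = 0 ⊃ 1/4 = 1
((((P ≡ Q) ⊃ Q) ⊃ (P ∧ P)) ∨ (P ≡ (Q ⊃ P))) ∧ (((P ⊃ P) ≡ (P ∧ Q)) ⊃ ((P ⊃ Q) ∧ ((P ∧ P) ∨ Q))) = 1/2 ∧ 1 = 1/2
This gives 1/2 ≠ 1.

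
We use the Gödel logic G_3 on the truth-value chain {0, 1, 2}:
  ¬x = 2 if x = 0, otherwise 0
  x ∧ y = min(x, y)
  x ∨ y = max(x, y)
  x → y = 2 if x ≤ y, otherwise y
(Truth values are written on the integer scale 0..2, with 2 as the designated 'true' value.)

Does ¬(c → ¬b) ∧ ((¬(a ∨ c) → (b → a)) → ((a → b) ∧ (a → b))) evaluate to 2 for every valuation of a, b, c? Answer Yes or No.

No

Counterexample: take a = 0, b = 0, c = 0.
¬b = ¬0 = 2
c → ¬b = 0 → 2 = 2
¬(c → ¬b) = ¬2 = 0
a ∨ c = 0 ∨ 0 = 0
¬(a ∨ c) = ¬0 = 2
b → a = 0 → 0 = 2
¬(a ∨ c) → (b → a) = 2 → 2 = 2
a → b = 0 → 0 = 2
a → b = 0 → 0 = 2
(a → b) ∧ (a → b) = 2 ∧ 2 = 2
(¬(a ∨ c) → (b → a)) → ((a → b) ∧ (a → b)) = 2 → 2 = 2
¬(c → ¬b) ∧ ((¬(a ∨ c) → (b → a)) → ((a → b) ∧ (a → b))) = 0 ∧ 2 = 0
This gives 0 ≠ 2.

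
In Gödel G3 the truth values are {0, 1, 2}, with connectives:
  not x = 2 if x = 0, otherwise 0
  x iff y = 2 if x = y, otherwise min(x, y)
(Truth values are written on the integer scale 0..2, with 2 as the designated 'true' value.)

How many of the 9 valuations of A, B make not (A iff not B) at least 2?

5

A = 0, B = 0 ↦ 2  ≥
A = 0, B = 1 ↦ 0  <
A = 0, B = 2 ↦ 0  <
A = 1, B = 0 ↦ 0  <
A = 1, B = 1 ↦ 2  ≥
A = 1, B = 2 ↦ 2  ≥
A = 2, B = 0 ↦ 0  <
A = 2, B = 1 ↦ 2  ≥
A = 2, B = 2 ↦ 2  ≥
So 5 of the 9 assignments meet the threshold.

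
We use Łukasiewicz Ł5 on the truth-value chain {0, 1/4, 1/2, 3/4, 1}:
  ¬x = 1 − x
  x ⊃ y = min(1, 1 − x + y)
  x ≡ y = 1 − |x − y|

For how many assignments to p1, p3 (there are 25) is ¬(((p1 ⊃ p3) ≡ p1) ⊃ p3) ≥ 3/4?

1

value 1: 1 assignment (counts)
value 1/2: 5 assignments
value 0: 19 assignments
So 1 of the 25 assignments meets the threshold.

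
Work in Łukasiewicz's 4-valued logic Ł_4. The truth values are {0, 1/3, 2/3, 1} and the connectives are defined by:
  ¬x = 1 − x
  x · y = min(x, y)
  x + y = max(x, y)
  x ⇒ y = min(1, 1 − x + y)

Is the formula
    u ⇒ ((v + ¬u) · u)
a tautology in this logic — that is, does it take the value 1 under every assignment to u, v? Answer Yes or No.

No

Counterexample: take u = 2/3, v = 0.
¬u = ¬2/3 = 1/3
v + ¬u = 0 + 1/3 = 1/3
(v + ¬u) · u = 1/3 · 2/3 = 1/3
u ⇒ ((v + ¬u) · u) = 2/3 ⇒ 1/3 = 2/3
This gives 2/3 ≠ 1.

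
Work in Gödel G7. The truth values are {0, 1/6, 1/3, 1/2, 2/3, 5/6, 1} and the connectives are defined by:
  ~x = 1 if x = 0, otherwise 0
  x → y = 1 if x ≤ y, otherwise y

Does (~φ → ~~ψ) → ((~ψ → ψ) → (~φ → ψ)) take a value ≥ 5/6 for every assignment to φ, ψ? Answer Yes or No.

No

Counterexample: take φ = 0, ψ = 1/6.
~φ = ~0 = 1
~ψ = ~1/6 = 0
~~ψ = ~0 = 1
~φ → ~~ψ = 1 → 1 = 1
~ψ = ~1/6 = 0
~ψ → ψ = 0 → 1/6 = 1
~φ = ~0 = 1
~φ → ψ = 1 → 1/6 = 1/6
(~ψ → ψ) → (~φ → ψ) = 1 → 1/6 = 1/6
(~φ → ~~ψ) → ((~ψ → ψ) → (~φ → ψ)) = 1 → 1/6 = 1/6
This gives 1/6, which is below 5/6.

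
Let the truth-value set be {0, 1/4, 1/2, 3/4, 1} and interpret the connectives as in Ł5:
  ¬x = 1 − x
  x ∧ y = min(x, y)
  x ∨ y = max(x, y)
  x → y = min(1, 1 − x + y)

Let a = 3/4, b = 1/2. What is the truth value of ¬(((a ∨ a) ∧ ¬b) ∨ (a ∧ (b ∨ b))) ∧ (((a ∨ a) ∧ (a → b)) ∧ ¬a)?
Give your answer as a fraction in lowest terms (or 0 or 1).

1/4

a ∨ a = 3/4 ∨ 3/4 = 3/4
¬b = ¬1/2 = 1/2
(a ∨ a) ∧ ¬b = 3/4 ∧ 1/2 = 1/2
b ∨ b = 1/2 ∨ 1/2 = 1/2
a ∧ (b ∨ b) = 3/4 ∧ 1/2 = 1/2
((a ∨ a) ∧ ¬b) ∨ (a ∧ (b ∨ b)) = 1/2 ∨ 1/2 = 1/2
¬(((a ∨ a) ∧ ¬b) ∨ (a ∧ (b ∨ b))) = ¬1/2 = 1/2
a ∨ a = 3/4 ∨ 3/4 = 3/4
a → b = 3/4 → 1/2 = 3/4
(a ∨ a) ∧ (a → b) = 3/4 ∧ 3/4 = 3/4
¬a = ¬3/4 = 1/4
((a ∨ a) ∧ (a → b)) ∧ ¬a = 3/4 ∧ 1/4 = 1/4
¬(((a ∨ a) ∧ ¬b) ∨ (a ∧ (b ∨ b))) ∧ (((a ∨ a) ∧ (a → b)) ∧ ¬a) = 1/2 ∧ 1/4 = 1/4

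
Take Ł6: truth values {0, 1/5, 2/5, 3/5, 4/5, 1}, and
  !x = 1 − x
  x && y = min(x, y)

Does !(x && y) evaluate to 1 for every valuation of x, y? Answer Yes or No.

Counterexample: take x = 1/5, y = 1/5.
x && y = 1/5 && 1/5 = 1/5
!(x && y) = !1/5 = 4/5
This gives 4/5 ≠ 1.

No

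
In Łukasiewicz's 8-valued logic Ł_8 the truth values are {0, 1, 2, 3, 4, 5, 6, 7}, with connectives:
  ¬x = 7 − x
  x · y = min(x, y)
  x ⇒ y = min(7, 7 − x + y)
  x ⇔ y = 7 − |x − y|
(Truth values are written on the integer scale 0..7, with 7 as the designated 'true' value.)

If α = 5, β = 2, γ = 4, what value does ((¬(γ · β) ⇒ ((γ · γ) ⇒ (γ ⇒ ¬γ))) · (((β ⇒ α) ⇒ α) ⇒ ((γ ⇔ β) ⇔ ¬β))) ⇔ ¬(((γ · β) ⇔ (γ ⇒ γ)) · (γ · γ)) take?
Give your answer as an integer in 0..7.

5

γ · β = 4 · 2 = 2
¬(γ · β) = ¬2 = 5
γ · γ = 4 · 4 = 4
¬γ = ¬4 = 3
γ ⇒ ¬γ = 4 ⇒ 3 = 6
(γ · γ) ⇒ (γ ⇒ ¬γ) = 4 ⇒ 6 = 7
¬(γ · β) ⇒ ((γ · γ) ⇒ (γ ⇒ ¬γ)) = 5 ⇒ 7 = 7
β ⇒ α = 2 ⇒ 5 = 7
(β ⇒ α) ⇒ α = 7 ⇒ 5 = 5
γ ⇔ β = 4 ⇔ 2 = 5
¬β = ¬2 = 5
(γ ⇔ β) ⇔ ¬β = 5 ⇔ 5 = 7
((β ⇒ α) ⇒ α) ⇒ ((γ ⇔ β) ⇔ ¬β) = 5 ⇒ 7 = 7
(¬(γ · β) ⇒ ((γ · γ) ⇒ (γ ⇒ ¬γ))) · (((β ⇒ α) ⇒ α) ⇒ ((γ ⇔ β) ⇔ ¬β)) = 7 · 7 = 7
γ · β = 4 · 2 = 2
γ ⇒ γ = 4 ⇒ 4 = 7
(γ · β) ⇔ (γ ⇒ γ) = 2 ⇔ 7 = 2
γ · γ = 4 · 4 = 4
((γ · β) ⇔ (γ ⇒ γ)) · (γ · γ) = 2 · 4 = 2
¬(((γ · β) ⇔ (γ ⇒ γ)) · (γ · γ)) = ¬2 = 5
((¬(γ · β) ⇒ ((γ · γ) ⇒ (γ ⇒ ¬γ))) · (((β ⇒ α) ⇒ α) ⇒ ((γ ⇔ β) ⇔ ¬β))) ⇔ ¬(((γ · β) ⇔ (γ ⇒ γ)) · (γ · γ)) = 7 ⇔ 5 = 5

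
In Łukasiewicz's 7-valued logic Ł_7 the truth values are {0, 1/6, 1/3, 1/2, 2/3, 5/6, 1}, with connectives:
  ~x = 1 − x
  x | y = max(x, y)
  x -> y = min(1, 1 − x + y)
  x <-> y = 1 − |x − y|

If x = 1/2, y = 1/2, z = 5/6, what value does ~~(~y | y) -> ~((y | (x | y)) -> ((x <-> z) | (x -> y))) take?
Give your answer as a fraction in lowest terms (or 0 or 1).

1/2

~y = ~1/2 = 1/2
~y | y = 1/2 | 1/2 = 1/2
~(~y | y) = ~1/2 = 1/2
~~(~y | y) = ~1/2 = 1/2
x | y = 1/2 | 1/2 = 1/2
y | (x | y) = 1/2 | 1/2 = 1/2
x <-> z = 1/2 <-> 5/6 = 2/3
x -> y = 1/2 -> 1/2 = 1
(x <-> z) | (x -> y) = 2/3 | 1 = 1
(y | (x | y)) -> ((x <-> z) | (x -> y)) = 1/2 -> 1 = 1
~((y | (x | y)) -> ((x <-> z) | (x -> y))) = ~1 = 0
~~(~y | y) -> ~((y | (x | y)) -> ((x <-> z) | (x -> y))) = 1/2 -> 0 = 1/2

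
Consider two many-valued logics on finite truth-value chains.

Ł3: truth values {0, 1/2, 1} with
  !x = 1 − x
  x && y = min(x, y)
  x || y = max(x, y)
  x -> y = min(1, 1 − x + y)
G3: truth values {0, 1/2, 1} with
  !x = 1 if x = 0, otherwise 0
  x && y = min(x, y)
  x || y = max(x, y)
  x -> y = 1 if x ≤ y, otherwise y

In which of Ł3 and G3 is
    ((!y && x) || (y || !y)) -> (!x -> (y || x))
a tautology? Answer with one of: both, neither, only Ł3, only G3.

neither

In Ł3: at x = 0, y = 0 the value is 0 — not a tautology.
In G3: at x = 0, y = 0 the value is 0 — not a tautology.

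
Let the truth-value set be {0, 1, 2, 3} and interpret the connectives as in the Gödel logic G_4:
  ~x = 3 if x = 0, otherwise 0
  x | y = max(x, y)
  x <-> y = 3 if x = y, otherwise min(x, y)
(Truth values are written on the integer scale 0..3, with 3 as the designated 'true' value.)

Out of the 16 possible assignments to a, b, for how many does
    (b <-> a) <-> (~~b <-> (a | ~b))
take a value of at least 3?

a = 0, b = 0 ↦ 0  <
a = 0, b = 1 ↦ 3  ≥
a = 0, b = 2 ↦ 3  ≥
a = 0, b = 3 ↦ 3  ≥
a = 1, b = 0 ↦ 3  ≥
a = 1, b = 1 ↦ 1  <
a = 1, b = 2 ↦ 3  ≥
a = 1, b = 3 ↦ 3  ≥
a = 2, b = 0 ↦ 3  ≥
a = 2, b = 1 ↦ 1  <
a = 2, b = 2 ↦ 2  <
a = 2, b = 3 ↦ 3  ≥
a = 3, b = 0 ↦ 3  ≥
a = 3, b = 1 ↦ 1  <
a = 3, b = 2 ↦ 2  <
a = 3, b = 3 ↦ 3  ≥
So 10 of the 16 assignments meet the threshold.

10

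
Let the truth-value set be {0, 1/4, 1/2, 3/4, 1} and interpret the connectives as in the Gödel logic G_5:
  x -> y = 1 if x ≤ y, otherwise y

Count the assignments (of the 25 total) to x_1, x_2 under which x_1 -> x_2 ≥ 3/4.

16

value 1: 15 assignments (counts)
value 3/4: 1 assignment (counts)
value 1/2: 2 assignments
value 1/4: 3 assignments
value 0: 4 assignments
So 16 of the 25 assignments meet the threshold.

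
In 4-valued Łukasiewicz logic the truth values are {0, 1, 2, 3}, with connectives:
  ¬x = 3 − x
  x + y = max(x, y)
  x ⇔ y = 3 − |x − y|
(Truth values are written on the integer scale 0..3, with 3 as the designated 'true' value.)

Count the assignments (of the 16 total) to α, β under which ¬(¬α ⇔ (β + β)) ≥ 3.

α = 0, β = 0 ↦ 3  ≥
α = 0, β = 1 ↦ 2  <
α = 0, β = 2 ↦ 1  <
α = 0, β = 3 ↦ 0  <
α = 1, β = 0 ↦ 2  <
α = 1, β = 1 ↦ 1  <
α = 1, β = 2 ↦ 0  <
α = 1, β = 3 ↦ 1  <
α = 2, β = 0 ↦ 1  <
α = 2, β = 1 ↦ 0  <
α = 2, β = 2 ↦ 1  <
α = 2, β = 3 ↦ 2  <
α = 3, β = 0 ↦ 0  <
α = 3, β = 1 ↦ 1  <
α = 3, β = 2 ↦ 2  <
α = 3, β = 3 ↦ 3  ≥
So 2 of the 16 assignments meet the threshold.

2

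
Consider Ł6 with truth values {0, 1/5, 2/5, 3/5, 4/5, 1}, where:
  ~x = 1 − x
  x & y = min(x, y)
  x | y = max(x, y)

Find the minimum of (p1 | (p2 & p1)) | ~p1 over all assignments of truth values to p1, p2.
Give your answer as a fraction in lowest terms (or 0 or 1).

Take p1 = 2/5, p2 = 0:
p2 & p1 = 0 & 2/5 = 0
p1 | (p2 & p1) = 2/5 | 0 = 2/5
~p1 = ~2/5 = 3/5
(p1 | (p2 & p1)) | ~p1 = 2/5 | 3/5 = 3/5
No assignment yields a value below 3/5, so this is the minimum.

3/5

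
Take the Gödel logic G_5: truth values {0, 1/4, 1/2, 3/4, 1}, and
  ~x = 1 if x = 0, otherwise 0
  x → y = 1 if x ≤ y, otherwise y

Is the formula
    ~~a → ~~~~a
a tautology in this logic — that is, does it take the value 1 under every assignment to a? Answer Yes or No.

Yes

a = 0 ↦ 1
a = 1/4 ↦ 1
a = 1/2 ↦ 1
a = 3/4 ↦ 1
a = 1 ↦ 1
Every assignment gives a value ≥ 1.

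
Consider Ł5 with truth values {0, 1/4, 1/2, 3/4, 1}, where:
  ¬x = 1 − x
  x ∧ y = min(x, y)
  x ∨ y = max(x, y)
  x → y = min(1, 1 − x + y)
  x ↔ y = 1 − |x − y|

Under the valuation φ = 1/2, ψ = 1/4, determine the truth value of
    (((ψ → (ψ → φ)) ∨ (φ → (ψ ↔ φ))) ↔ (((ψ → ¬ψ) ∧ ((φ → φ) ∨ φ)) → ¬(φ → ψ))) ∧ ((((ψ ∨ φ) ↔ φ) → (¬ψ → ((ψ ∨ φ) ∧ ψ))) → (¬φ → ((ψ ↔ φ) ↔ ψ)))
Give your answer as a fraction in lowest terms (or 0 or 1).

1/4

ψ → φ = 1/4 → 1/2 = 1
ψ → (ψ → φ) = 1/4 → 1 = 1
ψ ↔ φ = 1/4 ↔ 1/2 = 3/4
φ → (ψ ↔ φ) = 1/2 → 3/4 = 1
(ψ → (ψ → φ)) ∨ (φ → (ψ ↔ φ)) = 1 ∨ 1 = 1
¬ψ = ¬1/4 = 3/4
ψ → ¬ψ = 1/4 → 3/4 = 1
φ → φ = 1/2 → 1/2 = 1
(φ → φ) ∨ φ = 1 ∨ 1/2 = 1
(ψ → ¬ψ) ∧ ((φ → φ) ∨ φ) = 1 ∧ 1 = 1
φ → ψ = 1/2 → 1/4 = 3/4
¬(φ → ψ) = ¬3/4 = 1/4
((ψ → ¬ψ) ∧ ((φ → φ) ∨ φ)) → ¬(φ → ψ) = 1 → 1/4 = 1/4
((ψ → (ψ → φ)) ∨ (φ → (ψ ↔ φ))) ↔ (((ψ → ¬ψ) ∧ ((φ → φ) ∨ φ)) → ¬(φ → ψ)) = 1 ↔ 1/4 = 1/4
ψ ∨ φ = 1/4 ∨ 1/2 = 1/2
(ψ ∨ φ) ↔ φ = 1/2 ↔ 1/2 = 1
¬ψ = ¬1/4 = 3/4
ψ ∨ φ = 1/4 ∨ 1/2 = 1/2
(ψ ∨ φ) ∧ ψ = 1/2 ∧ 1/4 = 1/4
¬ψ → ((ψ ∨ φ) ∧ ψ) = 3/4 → 1/4 = 1/2
((ψ ∨ φ) ↔ φ) → (¬ψ → ((ψ ∨ φ) ∧ ψ)) = 1 → 1/2 = 1/2
¬φ = ¬1/2 = 1/2
ψ ↔ φ = 1/4 ↔ 1/2 = 3/4
(ψ ↔ φ) ↔ ψ = 3/4 ↔ 1/4 = 1/2
¬φ → ((ψ ↔ φ) ↔ ψ) = 1/2 → 1/2 = 1
(((ψ ∨ φ) ↔ φ) → (¬ψ → ((ψ ∨ φ) ∧ ψ))) → (¬φ → ((ψ ↔ φ) ↔ ψ)) = 1/2 → 1 = 1
(((ψ → (ψ → φ)) ∨ (φ → (ψ ↔ φ))) ↔ (((ψ → ¬ψ) ∧ ((φ → φ) ∨ φ)) → ¬(φ → ψ))) ∧ ((((ψ ∨ φ) ↔ φ) → (¬ψ → ((ψ ∨ φ) ∧ ψ))) → (¬φ → ((ψ ↔ φ) ↔ ψ))) = 1/4 ∧ 1 = 1/4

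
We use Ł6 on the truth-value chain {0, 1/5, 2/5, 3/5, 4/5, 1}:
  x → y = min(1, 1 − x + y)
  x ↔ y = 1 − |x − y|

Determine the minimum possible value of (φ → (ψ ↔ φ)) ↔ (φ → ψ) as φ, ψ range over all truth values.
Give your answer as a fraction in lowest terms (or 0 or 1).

Take φ = 2/5, ψ = 0:
ψ ↔ φ = 0 ↔ 2/5 = 3/5
φ → (ψ ↔ φ) = 2/5 → 3/5 = 1
φ → ψ = 2/5 → 0 = 3/5
(φ → (ψ ↔ φ)) ↔ (φ → ψ) = 1 ↔ 3/5 = 3/5
No assignment yields a value below 3/5, so this is the minimum.

3/5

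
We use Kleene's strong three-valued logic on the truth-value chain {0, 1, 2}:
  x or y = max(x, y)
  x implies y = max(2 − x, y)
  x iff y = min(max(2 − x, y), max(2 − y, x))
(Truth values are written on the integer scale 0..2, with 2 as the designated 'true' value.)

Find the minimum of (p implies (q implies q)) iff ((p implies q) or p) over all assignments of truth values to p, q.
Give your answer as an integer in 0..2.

Take p = 1, q = 0:
q implies q = 0 implies 0 = 2
p implies (q implies q) = 1 implies 2 = 2
p implies q = 1 implies 0 = 1
(p implies q) or p = 1 or 1 = 1
(p implies (q implies q)) iff ((p implies q) or p) = 2 iff 1 = 1
No assignment yields a value below 1, so this is the minimum.

1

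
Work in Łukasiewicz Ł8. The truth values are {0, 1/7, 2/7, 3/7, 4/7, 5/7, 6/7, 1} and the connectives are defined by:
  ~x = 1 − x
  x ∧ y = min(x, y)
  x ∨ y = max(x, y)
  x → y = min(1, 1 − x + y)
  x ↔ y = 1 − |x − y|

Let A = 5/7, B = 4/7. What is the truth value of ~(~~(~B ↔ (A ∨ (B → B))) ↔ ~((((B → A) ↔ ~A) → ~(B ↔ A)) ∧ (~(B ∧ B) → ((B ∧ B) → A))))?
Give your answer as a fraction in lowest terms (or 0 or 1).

2/7

~B = ~4/7 = 3/7
B → B = 4/7 → 4/7 = 1
A ∨ (B → B) = 5/7 ∨ 1 = 1
~B ↔ (A ∨ (B → B)) = 3/7 ↔ 1 = 3/7
~(~B ↔ (A ∨ (B → B))) = ~3/7 = 4/7
~~(~B ↔ (A ∨ (B → B))) = ~4/7 = 3/7
B → A = 4/7 → 5/7 = 1
~A = ~5/7 = 2/7
(B → A) ↔ ~A = 1 ↔ 2/7 = 2/7
B ↔ A = 4/7 ↔ 5/7 = 6/7
~(B ↔ A) = ~6/7 = 1/7
((B → A) ↔ ~A) → ~(B ↔ A) = 2/7 → 1/7 = 6/7
B ∧ B = 4/7 ∧ 4/7 = 4/7
~(B ∧ B) = ~4/7 = 3/7
B ∧ B = 4/7 ∧ 4/7 = 4/7
(B ∧ B) → A = 4/7 → 5/7 = 1
~(B ∧ B) → ((B ∧ B) → A) = 3/7 → 1 = 1
(((B → A) ↔ ~A) → ~(B ↔ A)) ∧ (~(B ∧ B) → ((B ∧ B) → A)) = 6/7 ∧ 1 = 6/7
~((((B → A) ↔ ~A) → ~(B ↔ A)) ∧ (~(B ∧ B) → ((B ∧ B) → A))) = ~6/7 = 1/7
~~(~B ↔ (A ∨ (B → B))) ↔ ~((((B → A) ↔ ~A) → ~(B ↔ A)) ∧ (~(B ∧ B) → ((B ∧ B) → A))) = 3/7 ↔ 1/7 = 5/7
~(~~(~B ↔ (A ∨ (B → B))) ↔ ~((((B → A) ↔ ~A) → ~(B ↔ A)) ∧ (~(B ∧ B) → ((B ∧ B) → A)))) = ~5/7 = 2/7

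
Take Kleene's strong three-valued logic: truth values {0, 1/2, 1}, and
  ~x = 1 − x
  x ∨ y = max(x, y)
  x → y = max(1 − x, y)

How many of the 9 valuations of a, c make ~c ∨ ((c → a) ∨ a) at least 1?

5

a = 0, c = 0 ↦ 1  ≥
a = 0, c = 1/2 ↦ 1/2  <
a = 0, c = 1 ↦ 0  <
a = 1/2, c = 0 ↦ 1  ≥
a = 1/2, c = 1/2 ↦ 1/2  <
a = 1/2, c = 1 ↦ 1/2  <
a = 1, c = 0 ↦ 1  ≥
a = 1, c = 1/2 ↦ 1  ≥
a = 1, c = 1 ↦ 1  ≥
So 5 of the 9 assignments meet the threshold.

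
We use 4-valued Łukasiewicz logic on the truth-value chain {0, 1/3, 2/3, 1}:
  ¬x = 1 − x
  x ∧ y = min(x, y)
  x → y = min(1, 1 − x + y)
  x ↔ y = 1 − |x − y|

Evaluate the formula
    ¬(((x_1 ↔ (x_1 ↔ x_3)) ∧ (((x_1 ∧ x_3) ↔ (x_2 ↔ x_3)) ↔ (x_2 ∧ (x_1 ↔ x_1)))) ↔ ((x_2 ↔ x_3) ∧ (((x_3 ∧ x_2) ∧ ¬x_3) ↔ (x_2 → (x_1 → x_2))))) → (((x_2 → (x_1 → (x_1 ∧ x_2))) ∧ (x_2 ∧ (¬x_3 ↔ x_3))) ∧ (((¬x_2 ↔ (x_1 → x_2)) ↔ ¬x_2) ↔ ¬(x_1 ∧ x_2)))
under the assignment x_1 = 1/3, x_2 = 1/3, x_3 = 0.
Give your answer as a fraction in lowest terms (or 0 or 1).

x_1 ↔ x_3 = 1/3 ↔ 0 = 2/3
x_1 ↔ (x_1 ↔ x_3) = 1/3 ↔ 2/3 = 2/3
x_1 ∧ x_3 = 1/3 ∧ 0 = 0
x_2 ↔ x_3 = 1/3 ↔ 0 = 2/3
(x_1 ∧ x_3) ↔ (x_2 ↔ x_3) = 0 ↔ 2/3 = 1/3
x_1 ↔ x_1 = 1/3 ↔ 1/3 = 1
x_2 ∧ (x_1 ↔ x_1) = 1/3 ∧ 1 = 1/3
((x_1 ∧ x_3) ↔ (x_2 ↔ x_3)) ↔ (x_2 ∧ (x_1 ↔ x_1)) = 1/3 ↔ 1/3 = 1
(x_1 ↔ (x_1 ↔ x_3)) ∧ (((x_1 ∧ x_3) ↔ (x_2 ↔ x_3)) ↔ (x_2 ∧ (x_1 ↔ x_1))) = 2/3 ∧ 1 = 2/3
x_2 ↔ x_3 = 1/3 ↔ 0 = 2/3
x_3 ∧ x_2 = 0 ∧ 1/3 = 0
¬x_3 = ¬0 = 1
(x_3 ∧ x_2) ∧ ¬x_3 = 0 ∧ 1 = 0
x_1 → x_2 = 1/3 → 1/3 = 1
x_2 → (x_1 → x_2) = 1/3 → 1 = 1
((x_3 ∧ x_2) ∧ ¬x_3) ↔ (x_2 → (x_1 → x_2)) = 0 ↔ 1 = 0
(x_2 ↔ x_3) ∧ (((x_3 ∧ x_2) ∧ ¬x_3) ↔ (x_2 → (x_1 → x_2))) = 2/3 ∧ 0 = 0
((x_1 ↔ (x_1 ↔ x_3)) ∧ (((x_1 ∧ x_3) ↔ (x_2 ↔ x_3)) ↔ (x_2 ∧ (x_1 ↔ x_1)))) ↔ ((x_2 ↔ x_3) ∧ (((x_3 ∧ x_2) ∧ ¬x_3) ↔ (x_2 → (x_1 → x_2)))) = 2/3 ↔ 0 = 1/3
¬(((x_1 ↔ (x_1 ↔ x_3)) ∧ (((x_1 ∧ x_3) ↔ (x_2 ↔ x_3)) ↔ (x_2 ∧ (x_1 ↔ x_1)))) ↔ ((x_2 ↔ x_3) ∧ (((x_3 ∧ x_2) ∧ ¬x_3) ↔ (x_2 → (x_1 → x_2))))) = ¬1/3 = 2/3
x_1 ∧ x_2 = 1/3 ∧ 1/3 = 1/3
x_1 → (x_1 ∧ x_2) = 1/3 → 1/3 = 1
x_2 → (x_1 → (x_1 ∧ x_2)) = 1/3 → 1 = 1
¬x_3 = ¬0 = 1
¬x_3 ↔ x_3 = 1 ↔ 0 = 0
x_2 ∧ (¬x_3 ↔ x_3) = 1/3 ∧ 0 = 0
(x_2 → (x_1 → (x_1 ∧ x_2))) ∧ (x_2 ∧ (¬x_3 ↔ x_3)) = 1 ∧ 0 = 0
¬x_2 = ¬1/3 = 2/3
x_1 → x_2 = 1/3 → 1/3 = 1
¬x_2 ↔ (x_1 → x_2) = 2/3 ↔ 1 = 2/3
¬x_2 = ¬1/3 = 2/3
(¬x_2 ↔ (x_1 → x_2)) ↔ ¬x_2 = 2/3 ↔ 2/3 = 1
x_1 ∧ x_2 = 1/3 ∧ 1/3 = 1/3
¬(x_1 ∧ x_2) = ¬1/3 = 2/3
((¬x_2 ↔ (x_1 → x_2)) ↔ ¬x_2) ↔ ¬(x_1 ∧ x_2) = 1 ↔ 2/3 = 2/3
((x_2 → (x_1 → (x_1 ∧ x_2))) ∧ (x_2 ∧ (¬x_3 ↔ x_3))) ∧ (((¬x_2 ↔ (x_1 → x_2)) ↔ ¬x_2) ↔ ¬(x_1 ∧ x_2)) = 0 ∧ 2/3 = 0
¬(((x_1 ↔ (x_1 ↔ x_3)) ∧ (((x_1 ∧ x_3) ↔ (x_2 ↔ x_3)) ↔ (x_2 ∧ (x_1 ↔ x_1)))) ↔ ((x_2 ↔ x_3) ∧ (((x_3 ∧ x_2) ∧ ¬x_3) ↔ (x_2 → (x_1 → x_2))))) → (((x_2 → (x_1 → (x_1 ∧ x_2))) ∧ (x_2 ∧ (¬x_3 ↔ x_3))) ∧ (((¬x_2 ↔ (x_1 → x_2)) ↔ ¬x_2) ↔ ¬(x_1 ∧ x_2))) = 2/3 → 0 = 1/3

1/3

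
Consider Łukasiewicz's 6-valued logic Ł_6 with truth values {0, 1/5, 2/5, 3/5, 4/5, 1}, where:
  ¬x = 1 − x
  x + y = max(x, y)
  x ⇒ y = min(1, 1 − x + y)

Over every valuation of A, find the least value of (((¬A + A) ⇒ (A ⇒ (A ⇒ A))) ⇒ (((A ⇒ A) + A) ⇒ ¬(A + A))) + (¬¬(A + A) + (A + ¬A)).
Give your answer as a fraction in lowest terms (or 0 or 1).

3/5

Take A = 2/5:
¬A = ¬2/5 = 3/5
¬A + A = 3/5 + 2/5 = 3/5
A ⇒ A = 2/5 ⇒ 2/5 = 1
A ⇒ (A ⇒ A) = 2/5 ⇒ 1 = 1
(¬A + A) ⇒ (A ⇒ (A ⇒ A)) = 3/5 ⇒ 1 = 1
A ⇒ A = 2/5 ⇒ 2/5 = 1
(A ⇒ A) + A = 1 + 2/5 = 1
A + A = 2/5 + 2/5 = 2/5
¬(A + A) = ¬2/5 = 3/5
((A ⇒ A) + A) ⇒ ¬(A + A) = 1 ⇒ 3/5 = 3/5
((¬A + A) ⇒ (A ⇒ (A ⇒ A))) ⇒ (((A ⇒ A) + A) ⇒ ¬(A + A)) = 1 ⇒ 3/5 = 3/5
A + A = 2/5 + 2/5 = 2/5
¬(A + A) = ¬2/5 = 3/5
¬¬(A + A) = ¬3/5 = 2/5
¬A = ¬2/5 = 3/5
A + ¬A = 2/5 + 3/5 = 3/5
¬¬(A + A) + (A + ¬A) = 2/5 + 3/5 = 3/5
(((¬A + A) ⇒ (A ⇒ (A ⇒ A))) ⇒ (((A ⇒ A) + A) ⇒ ¬(A + A))) + (¬¬(A + A) + (A + ¬A)) = 3/5 + 3/5 = 3/5
No assignment yields a value below 3/5, so this is the minimum.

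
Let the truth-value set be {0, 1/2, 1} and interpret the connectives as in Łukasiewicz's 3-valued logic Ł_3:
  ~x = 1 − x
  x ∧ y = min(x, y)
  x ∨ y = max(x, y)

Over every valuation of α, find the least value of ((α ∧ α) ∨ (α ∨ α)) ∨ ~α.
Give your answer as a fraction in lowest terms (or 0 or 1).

Take α = 1/2:
α ∧ α = 1/2 ∧ 1/2 = 1/2
α ∨ α = 1/2 ∨ 1/2 = 1/2
(α ∧ α) ∨ (α ∨ α) = 1/2 ∨ 1/2 = 1/2
~α = ~1/2 = 1/2
((α ∧ α) ∨ (α ∨ α)) ∨ ~α = 1/2 ∨ 1/2 = 1/2
No assignment yields a value below 1/2, so this is the minimum.

1/2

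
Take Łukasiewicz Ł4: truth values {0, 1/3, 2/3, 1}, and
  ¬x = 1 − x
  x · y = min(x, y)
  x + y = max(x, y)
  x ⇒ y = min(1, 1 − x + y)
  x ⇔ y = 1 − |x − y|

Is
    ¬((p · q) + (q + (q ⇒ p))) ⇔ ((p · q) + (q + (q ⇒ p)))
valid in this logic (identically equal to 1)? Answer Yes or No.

Counterexample: take p = 0, q = 0.
p · q = 0 · 0 = 0
q ⇒ p = 0 ⇒ 0 = 1
q + (q ⇒ p) = 0 + 1 = 1
(p · q) + (q + (q ⇒ p)) = 0 + 1 = 1
¬((p · q) + (q + (q ⇒ p))) = ¬1 = 0
p · q = 0 · 0 = 0
q ⇒ p = 0 ⇒ 0 = 1
q + (q ⇒ p) = 0 + 1 = 1
(p · q) + (q + (q ⇒ p)) = 0 + 1 = 1
¬((p · q) + (q + (q ⇒ p))) ⇔ ((p · q) + (q + (q ⇒ p))) = 0 ⇔ 1 = 0
This gives 0 ≠ 1.

No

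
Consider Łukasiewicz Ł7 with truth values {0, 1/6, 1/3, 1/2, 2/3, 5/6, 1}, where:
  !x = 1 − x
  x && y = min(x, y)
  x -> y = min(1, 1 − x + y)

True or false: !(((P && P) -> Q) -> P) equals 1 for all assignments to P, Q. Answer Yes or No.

Counterexample: take P = 1/6, Q = 0.
P && P = 1/6 && 1/6 = 1/6
(P && P) -> Q = 1/6 -> 0 = 5/6
((P && P) -> Q) -> P = 5/6 -> 1/6 = 1/3
!(((P && P) -> Q) -> P) = !1/3 = 2/3
This gives 2/3 ≠ 1.

No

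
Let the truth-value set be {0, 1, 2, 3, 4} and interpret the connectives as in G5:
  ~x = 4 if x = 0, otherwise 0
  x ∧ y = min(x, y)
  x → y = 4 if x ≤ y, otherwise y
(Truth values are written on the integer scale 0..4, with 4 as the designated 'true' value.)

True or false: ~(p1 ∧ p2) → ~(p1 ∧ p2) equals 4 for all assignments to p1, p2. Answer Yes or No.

Yes

At p1 = 1, p2 = 4, for instance:
p1 ∧ p2 = 1 ∧ 4 = 1
~(p1 ∧ p2) = ~1 = 0
~(p1 ∧ p2) → ~(p1 ∧ p2) = 0 → 0 = 4
and checking the remaining 24 assignments likewise gives ≥ 4 in every case.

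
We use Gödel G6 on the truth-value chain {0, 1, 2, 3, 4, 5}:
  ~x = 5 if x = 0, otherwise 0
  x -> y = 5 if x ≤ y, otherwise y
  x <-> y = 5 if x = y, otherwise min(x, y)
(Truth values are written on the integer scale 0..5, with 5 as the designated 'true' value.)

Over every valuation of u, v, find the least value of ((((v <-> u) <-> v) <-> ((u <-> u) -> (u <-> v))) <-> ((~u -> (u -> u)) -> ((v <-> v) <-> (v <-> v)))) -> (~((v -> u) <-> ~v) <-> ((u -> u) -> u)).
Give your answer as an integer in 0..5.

1

Take u = 1, v = 2:
v <-> u = 2 <-> 1 = 1
(v <-> u) <-> v = 1 <-> 2 = 1
u <-> u = 1 <-> 1 = 5
u <-> v = 1 <-> 2 = 1
(u <-> u) -> (u <-> v) = 5 -> 1 = 1
((v <-> u) <-> v) <-> ((u <-> u) -> (u <-> v)) = 1 <-> 1 = 5
~u = ~1 = 0
u -> u = 1 -> 1 = 5
~u -> (u -> u) = 0 -> 5 = 5
v <-> v = 2 <-> 2 = 5
v <-> v = 2 <-> 2 = 5
(v <-> v) <-> (v <-> v) = 5 <-> 5 = 5
(~u -> (u -> u)) -> ((v <-> v) <-> (v <-> v)) = 5 -> 5 = 5
(((v <-> u) <-> v) <-> ((u <-> u) -> (u <-> v))) <-> ((~u -> (u -> u)) -> ((v <-> v) <-> (v <-> v))) = 5 <-> 5 = 5
v -> u = 2 -> 1 = 1
~v = ~2 = 0
(v -> u) <-> ~v = 1 <-> 0 = 0
~((v -> u) <-> ~v) = ~0 = 5
u -> u = 1 -> 1 = 5
(u -> u) -> u = 5 -> 1 = 1
~((v -> u) <-> ~v) <-> ((u -> u) -> u) = 5 <-> 1 = 1
((((v <-> u) <-> v) <-> ((u <-> u) -> (u <-> v))) <-> ((~u -> (u -> u)) -> ((v <-> v) <-> (v <-> v)))) -> (~((v -> u) <-> ~v) <-> ((u -> u) -> u)) = 5 -> 1 = 1
No assignment yields a value below 1, so this is the minimum.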